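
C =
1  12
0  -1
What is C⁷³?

C² = I (check: tr C = 0 and det C = -1), so C⁷³ = C since 73 is odd.

[[1, 12], [0, -1]]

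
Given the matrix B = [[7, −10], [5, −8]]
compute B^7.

[[2443, −4630], [2315, −4502]]

tr B = −1 and det B = −6, so the characteristic polynomial is λ² − (−1)λ + (−6) with roots −3 and 2.
Eigenvectors give P = [[−1, 2], [−1, 1]] with P⁻¹ = [[1, −2], [1, −1]], and B = P·diag(−3, 2)·P⁻¹.
Then B^7 = P·diag(−2187, 128)·P⁻¹ = [[2187, 256], [2187, 128]] · [[1, −2], [1, −1]] = [[2443, −4630], [2315, −4502]].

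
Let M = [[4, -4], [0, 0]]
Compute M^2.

[[16, -16], [0, 0]]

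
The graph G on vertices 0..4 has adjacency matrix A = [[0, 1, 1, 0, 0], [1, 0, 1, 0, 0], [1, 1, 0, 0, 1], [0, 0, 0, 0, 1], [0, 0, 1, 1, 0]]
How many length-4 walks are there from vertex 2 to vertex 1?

6

The number of length-4 walks from vertex 2 to vertex 1 is entry (2,1) of A⁴, where A is the adjacency matrix.
A² = [[2, 1, 1, 0, 1], [1, 2, 1, 0, 1], [1, 1, 3, 1, 0], [0, 0, 1, 1, 0], [1, 1, 0, 0, 2]]
A³ = [[2, 3, 4, 1, 1], [3, 2, 4, 1, 1], [4, 4, 2, 0, 4], [1, 1, 0, 0, 2], [1, 1, 4, 2, 0]]
A⁴ = [[7, 6, 6, 1, 5], [6, 7, 6, 1, 5], [6, 6, 12, 4, 2], [1, 1, 4, 2, 0], [5, 5, 2, 0, 6]]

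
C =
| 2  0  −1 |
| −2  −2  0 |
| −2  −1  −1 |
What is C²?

[[6, 1, −1], [0, 4, 2], [0, 3, 3]]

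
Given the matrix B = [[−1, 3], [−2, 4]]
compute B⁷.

[[−253, 381], [−254, 382]]

tr B = 3 and det B = 2, so the characteristic polynomial is λ² − (3)λ + (2) with roots 2 and 1.
Eigenvectors give P = [[1, 3], [1, 2]] with P⁻¹ = [[−2, 3], [1, −1]], and B = P·diag(2, 1)·P⁻¹.
Then B⁷ = P·diag(128, 1)·P⁻¹ = [[128, 3], [128, 2]] · [[−2, 3], [1, −1]] = [[−253, 381], [−254, 382]].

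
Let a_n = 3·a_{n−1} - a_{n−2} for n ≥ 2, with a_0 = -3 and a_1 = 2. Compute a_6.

453

With companion matrix Q = [[3, -1], [1, 0]], [a_n, a_{n−1}]ᵀ = Q·[a_{n−1}, a_{n−2}]ᵀ, so [a_6, a_5]ᵀ = Q^5·[a_1, a_0]ᵀ.
Q^5 = [[144, -55], [55, -21]], giving [a_6, a_5]ᵀ = [[453], [173]].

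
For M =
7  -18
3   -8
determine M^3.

tr M = -1 and det M = -2, so the characteristic polynomial is λ² − (-1)λ + (-2) with roots 1 and -2.
Eigenvectors give P = [[3, 2], [1, 1]] with P⁻¹ = [[1, -2], [-1, 3]], and M = P·diag(1, -2)·P⁻¹.
Then M^3 = P·diag(1, -8)·P⁻¹ = [[3, -16], [1, -8]] · [[1, -2], [-1, 3]] = [[19, -54], [9, -26]].

[[19, -54], [9, -26]]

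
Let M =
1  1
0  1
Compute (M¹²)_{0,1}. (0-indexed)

M = I + N where N = [[0, 1], [0, 0]] is strictly upper-triangular, so N² = 0.
(I + N)¹² = I + 12·N = [[1, 12], [0, 1]].

12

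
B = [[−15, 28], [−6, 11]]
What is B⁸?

[[45921, −91840], [19680, −39359]]

tr B = −4 and det B = 3, so the characteristic polynomial is λ² − (−4)λ + (3) with roots −3 and −1.
Eigenvectors give P = [[−7, 2], [−3, 1]] with P⁻¹ = [[−1, 2], [−3, 7]], and B = P·diag(−3, −1)·P⁻¹.
Then B⁸ = P·diag(6561, 1)·P⁻¹ = [[−45927, 2], [−19683, 1]] · [[−1, 2], [−3, 7]] = [[45921, −91840], [19680, −39359]].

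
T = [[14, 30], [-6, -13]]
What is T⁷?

tr T = 1 and det T = -2, so the characteristic polynomial is λ² − (1)λ + (-2) with roots -1 and 2.
Eigenvectors give P = [[-2, 5], [1, -2]] with P⁻¹ = [[2, 5], [1, 2]], and T = P·diag(-1, 2)·P⁻¹.
Then T⁷ = P·diag(-1, 128)·P⁻¹ = [[2, 640], [-1, -256]] · [[2, 5], [1, 2]] = [[644, 1290], [-258, -517]].

[[644, 1290], [-258, -517]]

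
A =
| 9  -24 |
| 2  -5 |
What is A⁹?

tr A = 4 and det A = 3, so the characteristic polynomial is λ² − (4)λ + (3) with roots 1 and 3.
Eigenvectors give P = [[3, 4], [1, 1]] with P⁻¹ = [[-1, 4], [1, -3]], and A = P·diag(1, 3)·P⁻¹.
Then A⁹ = P·diag(1, 19683)·P⁻¹ = [[3, 78732], [1, 19683]] · [[-1, 4], [1, -3]] = [[78729, -236184], [19682, -59045]].

[[78729, -236184], [19682, -59045]]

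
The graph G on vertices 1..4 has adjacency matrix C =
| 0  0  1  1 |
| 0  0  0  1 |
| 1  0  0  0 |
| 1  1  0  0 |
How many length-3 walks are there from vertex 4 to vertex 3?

0

The number of length-3 walks from vertex 4 to vertex 3 is entry (4,3) of C³, where C is the adjacency matrix.
C² = [[2, 1, 0, 0], [1, 1, 0, 0], [0, 0, 1, 1], [0, 0, 1, 2]]
C³ = [[0, 0, 2, 3], [0, 0, 1, 2], [2, 1, 0, 0], [3, 2, 0, 0]]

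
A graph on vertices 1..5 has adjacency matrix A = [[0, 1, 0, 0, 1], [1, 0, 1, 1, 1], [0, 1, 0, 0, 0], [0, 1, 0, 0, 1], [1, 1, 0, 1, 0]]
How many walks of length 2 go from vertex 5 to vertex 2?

2

The number of length-2 walks from vertex 5 to vertex 2 is entry (5,2) of A², where A is the adjacency matrix.
A² = [[2, 1, 1, 2, 1], [1, 4, 0, 1, 2], [1, 0, 1, 1, 1], [2, 1, 1, 2, 1], [1, 2, 1, 1, 3]]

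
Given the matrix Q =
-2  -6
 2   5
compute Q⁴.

tr Q = 3 and det Q = 2, so the characteristic polynomial is λ² − (3)λ + (2) with roots 1 and 2.
Eigenvectors give P = [[2, -3], [-1, 2]] with P⁻¹ = [[2, 3], [1, 2]], and Q = P·diag(1, 2)·P⁻¹.
Then Q⁴ = P·diag(1, 16)·P⁻¹ = [[2, -48], [-1, 32]] · [[2, 3], [1, 2]] = [[-44, -90], [30, 61]].

[[-44, -90], [30, 61]]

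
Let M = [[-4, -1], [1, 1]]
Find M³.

M² = [[15, 3], [-3, 0]]
M³ = [[-57, -12], [12, 3]]

[[-57, -12], [12, 3]]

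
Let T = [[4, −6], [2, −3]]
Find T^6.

T² = T (a projection; rank 1, trace 1), so T^6 = T.

[[4, −6], [2, −3]]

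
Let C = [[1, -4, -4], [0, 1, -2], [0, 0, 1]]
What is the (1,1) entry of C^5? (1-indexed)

C = I + N where N = [[0, -4, -4], [0, 0, -2], [0, 0, 0]] is strictly upper-triangular, so N^3 = 0.
(I + N)^5 = I + 5·N + 10·N^2 = [[1, -20, 60], [0, 1, -10], [0, 0, 1]].

1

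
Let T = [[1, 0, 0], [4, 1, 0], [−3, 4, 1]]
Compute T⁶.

[[1, 0, 0], [24, 1, 0], [222, 24, 1]]

T = I + N where N = [[0, 0, 0], [4, 0, 0], [−3, 4, 0]] is strictly lower-triangular, so N³ = 0.
(I + N)⁶ = I + 6·N + 15·N² = [[1, 0, 0], [24, 1, 0], [222, 24, 1]].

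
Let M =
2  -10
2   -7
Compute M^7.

[[8108, -20590], [4118, -10423]]

tr M = -5 and det M = 6, so the characteristic polynomial is λ² − (-5)λ + (6) with roots -3 and -2.
Eigenvectors give P = [[2, 5], [1, 2]] with P⁻¹ = [[-2, 5], [1, -2]], and M = P·diag(-3, -2)·P⁻¹.
Then M^7 = P·diag(-2187, -128)·P⁻¹ = [[-4374, -640], [-2187, -256]] · [[-2, 5], [1, -2]] = [[8108, -20590], [4118, -10423]].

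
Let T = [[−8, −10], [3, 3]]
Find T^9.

tr T = −5 and det T = 6, so the characteristic polynomial is λ² − (−5)λ + (6) with roots −2 and −3.
Eigenvectors give P = [[−5, −2], [3, 1]] with P⁻¹ = [[1, 2], [−3, −5]], and T = P·diag(−2, −3)·P⁻¹.
Then T^9 = P·diag(−512, −19683)·P⁻¹ = [[2560, 39366], [−1536, −19683]] · [[1, 2], [−3, −5]] = [[−115538, −191710], [57513, 95343]].

[[−115538, −191710], [57513, 95343]]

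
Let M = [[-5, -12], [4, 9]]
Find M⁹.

[[-59045, -118092], [39364, 78729]]

tr M = 4 and det M = 3, so the characteristic polynomial is λ² − (4)λ + (3) with roots 3 and 1.
Eigenvectors give P = [[-3, -2], [2, 1]] with P⁻¹ = [[1, 2], [-2, -3]], and M = P·diag(3, 1)·P⁻¹.
Then M⁹ = P·diag(19683, 1)·P⁻¹ = [[-59049, -2], [39366, 1]] · [[1, 2], [-2, -3]] = [[-59045, -118092], [39364, 78729]].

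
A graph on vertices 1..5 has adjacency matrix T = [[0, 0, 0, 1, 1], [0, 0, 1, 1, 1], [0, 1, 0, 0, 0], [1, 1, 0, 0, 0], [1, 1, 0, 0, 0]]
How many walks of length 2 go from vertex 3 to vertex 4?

The number of length-2 walks from vertex 3 to vertex 4 is entry (3,4) of T², where T is the adjacency matrix.
T² = [[2, 2, 0, 0, 0], [2, 3, 0, 0, 0], [0, 0, 1, 1, 1], [0, 0, 1, 2, 2], [0, 0, 1, 2, 2]]

1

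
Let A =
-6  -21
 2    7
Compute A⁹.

[[-6, -21], [2, 7]]

A² = A (a projection; rank 1, trace 1), so A⁹ = A.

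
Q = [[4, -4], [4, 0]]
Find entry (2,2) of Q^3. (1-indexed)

-64

Q^2 = [[0, -16], [16, -16]]
Q^3 = [[-64, 0], [0, -64]]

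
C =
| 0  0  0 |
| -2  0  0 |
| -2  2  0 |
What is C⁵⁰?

C is strictly triangular, hence nilpotent: C³ = 0, so C⁵⁰ = 0.

[[0, 0, 0], [0, 0, 0], [0, 0, 0]]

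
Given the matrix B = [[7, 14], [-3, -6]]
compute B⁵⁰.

[[7, 14], [-3, -6]]

B² = B (a projection; rank 1, trace 1), so B⁵⁰ = B.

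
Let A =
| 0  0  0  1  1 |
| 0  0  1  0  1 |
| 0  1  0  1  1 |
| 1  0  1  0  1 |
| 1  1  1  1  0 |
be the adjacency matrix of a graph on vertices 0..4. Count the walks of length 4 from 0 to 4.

13

The number of length-4 walks from vertex 0 to vertex 4 is entry (0,4) of A⁴, where A is the adjacency matrix.
A² = [[2, 1, 2, 1, 1], [1, 2, 1, 2, 1], [2, 1, 3, 1, 2], [1, 2, 1, 3, 2], [1, 1, 2, 2, 4]]
A³ = [[2, 3, 3, 5, 6], [3, 2, 5, 3, 6], [3, 5, 4, 7, 7], [5, 3, 7, 4, 7], [6, 6, 7, 7, 6]]
A⁴ = [[11, 9, 14, 11, 13], [9, 11, 11, 14, 13], [14, 11, 19, 14, 19], [11, 14, 14, 19, 19], [13, 13, 19, 19, 26]]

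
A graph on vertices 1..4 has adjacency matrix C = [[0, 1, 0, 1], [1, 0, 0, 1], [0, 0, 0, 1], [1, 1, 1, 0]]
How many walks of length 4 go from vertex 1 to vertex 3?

The number of length-4 walks from vertex 1 to vertex 3 is entry (1,3) of C⁴, where C is the adjacency matrix.
C² = [[2, 1, 1, 1], [1, 2, 1, 1], [1, 1, 1, 0], [1, 1, 0, 3]]
C³ = [[2, 3, 1, 4], [3, 2, 1, 4], [1, 1, 0, 3], [4, 4, 3, 2]]
C⁴ = [[7, 6, 4, 6], [6, 7, 4, 6], [4, 4, 3, 2], [6, 6, 2, 11]]

4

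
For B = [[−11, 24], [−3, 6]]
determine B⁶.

[[6049, −15960], [1995, −5256]]

tr B = −5 and det B = 6, so the characteristic polynomial is λ² − (−5)λ + (6) with roots −3 and −2.
Eigenvectors give P = [[3, −8], [1, −3]] with P⁻¹ = [[3, −8], [1, −3]], and B = P·diag(−3, −2)·P⁻¹.
Then B⁶ = P·diag(729, 64)·P⁻¹ = [[2187, −512], [729, −192]] · [[3, −8], [1, −3]] = [[6049, −15960], [1995, −5256]].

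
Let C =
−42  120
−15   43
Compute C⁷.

tr C = 1 and det C = −6, so the characteristic polynomial is λ² − (1)λ + (−6) with roots 3 and −2.
Eigenvectors give P = [[−8, 3], [−3, 1]] with P⁻¹ = [[1, −3], [3, −8]], and C = P·diag(3, −2)·P⁻¹.
Then C⁷ = P·diag(2187, −128)·P⁻¹ = [[−17496, −384], [−6561, −128]] · [[1, −3], [3, −8]] = [[−18648, 55560], [−6945, 20707]].

[[−18648, 55560], [−6945, 20707]]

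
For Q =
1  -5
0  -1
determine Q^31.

Q² = I (check: tr Q = 0 and det Q = -1), so Q^31 = Q since 31 is odd.

[[1, -5], [0, -1]]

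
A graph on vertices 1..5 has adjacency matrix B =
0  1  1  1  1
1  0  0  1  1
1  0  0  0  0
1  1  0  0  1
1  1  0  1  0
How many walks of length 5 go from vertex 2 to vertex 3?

The number of length-5 walks from vertex 2 to vertex 3 is entry (2,3) of B^5, where B is the adjacency matrix.
B^2 = [[4, 2, 0, 2, 2], [2, 3, 1, 2, 2], [0, 1, 1, 1, 1], [2, 2, 1, 3, 2], [2, 2, 1, 2, 3]]
B^3 = [[6, 8, 4, 8, 8], [8, 6, 2, 7, 7], [4, 2, 0, 2, 2], [8, 7, 2, 6, 7], [8, 7, 2, 7, 6]]
B^4 = [[28, 22, 6, 22, 22], [22, 22, 8, 21, 21], [6, 8, 4, 8, 8], [22, 21, 8, 22, 21], [22, 21, 8, 21, 22]]
B^5 = [[72, 72, 28, 72, 72], [72, 64, 22, 65, 65], [28, 22, 6, 22, 22], [72, 65, 22, 64, 65], [72, 65, 22, 65, 64]]

22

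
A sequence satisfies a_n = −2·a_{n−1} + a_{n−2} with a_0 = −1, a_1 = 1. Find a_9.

With companion matrix T = [[−2, 1], [1, 0]], [a_n, a_{n−1}]ᵀ = T·[a_{n−1}, a_{n−2}]ᵀ, so [a_9, a_8]ᵀ = T⁸·[a_1, a_0]ᵀ.
T⁸ = [[985, −408], [−408, 169]], giving [a_9, a_8]ᵀ = [[1393], [−577]].

1393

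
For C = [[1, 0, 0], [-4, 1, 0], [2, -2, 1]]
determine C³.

C = I + N where N = [[0, 0, 0], [-4, 0, 0], [2, -2, 0]] is strictly lower-triangular, so N³ = 0.
(I + N)³ = I + 3·N + 3·N² = [[1, 0, 0], [-12, 1, 0], [30, -6, 1]].

[[1, 0, 0], [-12, 1, 0], [30, -6, 1]]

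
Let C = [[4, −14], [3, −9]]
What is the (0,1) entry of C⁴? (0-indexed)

910

tr C = −5 and det C = 6, so the characteristic polynomial is λ² − (−5)λ + (6) with roots −3 and −2.
Eigenvectors give P = [[2, −7], [1, −3]] with P⁻¹ = [[−3, 7], [−1, 2]], and C = P·diag(−3, −2)·P⁻¹.
Then C⁴ = P·diag(81, 16)·P⁻¹ = [[162, −112], [81, −48]] · [[−3, 7], [−1, 2]] = [[−374, 910], [−195, 471]].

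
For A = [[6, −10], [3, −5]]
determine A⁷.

[[6, −10], [3, −5]]

A² = A (a projection; rank 1, trace 1), so A⁷ = A.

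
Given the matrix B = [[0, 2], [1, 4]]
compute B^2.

[[2, 8], [4, 18]]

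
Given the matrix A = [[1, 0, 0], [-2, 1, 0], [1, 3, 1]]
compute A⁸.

[[1, 0, 0], [-16, 1, 0], [-160, 24, 1]]

A = I + N where N = [[0, 0, 0], [-2, 0, 0], [1, 3, 0]] is strictly lower-triangular, so N³ = 0.
(I + N)⁸ = I + 8·N + 28·N² = [[1, 0, 0], [-16, 1, 0], [-160, 24, 1]].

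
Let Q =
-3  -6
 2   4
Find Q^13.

Q² = Q (a projection; rank 1, trace 1), so Q^13 = Q.

[[-3, -6], [2, 4]]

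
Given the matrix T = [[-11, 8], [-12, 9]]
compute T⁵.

tr T = -2 and det T = -3, so the characteristic polynomial is λ² − (-2)λ + (-3) with roots -3 and 1.
Eigenvectors give P = [[-1, -2], [-1, -3]] with P⁻¹ = [[-3, 2], [1, -1]], and T = P·diag(-3, 1)·P⁻¹.
Then T⁵ = P·diag(-243, 1)·P⁻¹ = [[243, -2], [243, -3]] · [[-3, 2], [1, -1]] = [[-731, 488], [-732, 489]].

[[-731, 488], [-732, 489]]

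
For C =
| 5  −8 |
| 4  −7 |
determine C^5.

[[245, −488], [244, −487]]

tr C = −2 and det C = −3, so the characteristic polynomial is λ² − (−2)λ + (−3) with roots −3 and 1.
Eigenvectors give P = [[1, 2], [1, 1]] with P⁻¹ = [[−1, 2], [1, −1]], and C = P·diag(−3, 1)·P⁻¹.
Then C^5 = P·diag(−243, 1)·P⁻¹ = [[−243, 2], [−243, 1]] · [[−1, 2], [1, −1]] = [[245, −488], [244, −487]].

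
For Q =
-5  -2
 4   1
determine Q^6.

[[1457, 728], [-1456, -727]]

tr Q = -4 and det Q = 3, so the characteristic polynomial is λ² − (-4)λ + (3) with roots -1 and -3.
Eigenvectors give P = [[-1, -1], [2, 1]] with P⁻¹ = [[1, 1], [-2, -1]], and Q = P·diag(-1, -3)·P⁻¹.
Then Q^6 = P·diag(1, 729)·P⁻¹ = [[-1, -729], [2, 729]] · [[1, 1], [-2, -1]] = [[1457, 728], [-1456, -727]].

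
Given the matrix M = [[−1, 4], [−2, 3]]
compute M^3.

[[−9, −4], [2, −13]]

M^2 = [[−7, 8], [−4, 1]]
M^3 = [[−9, −4], [2, −13]]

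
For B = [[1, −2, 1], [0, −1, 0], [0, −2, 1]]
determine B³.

B² = [[1, −2, 2], [0, 1, 0], [0, 0, 1]]
B³ = [[1, −4, 3], [0, −1, 0], [0, −2, 1]]

[[1, −4, 3], [0, −1, 0], [0, −2, 1]]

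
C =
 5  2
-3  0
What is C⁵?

[[665, 422], [-633, -390]]

tr C = 5 and det C = 6, so the characteristic polynomial is λ² − (5)λ + (6) with roots 3 and 2.
Eigenvectors give P = [[-1, -2], [1, 3]] with P⁻¹ = [[-3, -2], [1, 1]], and C = P·diag(3, 2)·P⁻¹.
Then C⁵ = P·diag(243, 32)·P⁻¹ = [[-243, -64], [243, 96]] · [[-3, -2], [1, 1]] = [[665, 422], [-633, -390]].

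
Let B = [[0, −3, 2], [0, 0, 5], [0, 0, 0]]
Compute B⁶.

B is strictly triangular, hence nilpotent: B³ = 0, so B⁶ = 0.

[[0, 0, 0], [0, 0, 0], [0, 0, 0]]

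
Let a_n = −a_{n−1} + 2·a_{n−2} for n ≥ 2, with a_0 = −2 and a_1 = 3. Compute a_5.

53

With companion matrix B = [[−1, 2], [1, 0]], [a_n, a_{n−1}]ᵀ = B·[a_{n−1}, a_{n−2}]ᵀ, so [a_5, a_4]ᵀ = B⁴·[a_1, a_0]ᵀ.
B⁴ = [[11, −10], [−5, 6]], giving [a_5, a_4]ᵀ = [[53], [−27]].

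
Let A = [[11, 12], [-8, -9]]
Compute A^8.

[[19681, 19680], [-13120, -13119]]

tr A = 2 and det A = -3, so the characteristic polynomial is λ² − (2)λ + (-3) with roots 3 and -1.
Eigenvectors give P = [[3, -1], [-2, 1]] with P⁻¹ = [[1, 1], [2, 3]], and A = P·diag(3, -1)·P⁻¹.
Then A^8 = P·diag(6561, 1)·P⁻¹ = [[19683, -1], [-13122, 1]] · [[1, 1], [2, 3]] = [[19681, 19680], [-13120, -13119]].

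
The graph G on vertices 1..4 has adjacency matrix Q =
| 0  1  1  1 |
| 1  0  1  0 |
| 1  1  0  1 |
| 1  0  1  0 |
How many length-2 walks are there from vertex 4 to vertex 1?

1

The number of length-2 walks from vertex 4 to vertex 1 is entry (4,1) of Q², where Q is the adjacency matrix.
Q² = [[3, 1, 2, 1], [1, 2, 1, 2], [2, 1, 3, 1], [1, 2, 1, 2]]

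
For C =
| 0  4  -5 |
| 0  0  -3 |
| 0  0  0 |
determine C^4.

C is strictly triangular, hence nilpotent: C^3 = 0, so C^4 = 0.

[[0, 0, 0], [0, 0, 0], [0, 0, 0]]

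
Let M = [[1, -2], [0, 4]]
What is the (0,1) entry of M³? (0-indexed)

M² = [[1, -10], [0, 16]]
M³ = [[1, -42], [0, 64]]

-42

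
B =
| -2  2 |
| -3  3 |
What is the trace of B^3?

B^2 = [[-2, 2], [-3, 3]]
B^3 = [[-2, 2], [-3, 3]]

1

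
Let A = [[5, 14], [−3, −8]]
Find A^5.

[[185, 434], [−93, −218]]

tr A = −3 and det A = 2, so the characteristic polynomial is λ² − (−3)λ + (2) with roots −1 and −2.
Eigenvectors give P = [[7, −2], [−3, 1]] with P⁻¹ = [[1, 2], [3, 7]], and A = P·diag(−1, −2)·P⁻¹.
Then A^5 = P·diag(−1, −32)·P⁻¹ = [[−7, 64], [3, −32]] · [[1, 2], [3, 7]] = [[185, 434], [−93, −218]].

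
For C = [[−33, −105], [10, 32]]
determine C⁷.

[[−16077, −48615], [4630, 14018]]

tr C = −1 and det C = −6, so the characteristic polynomial is λ² − (−1)λ + (−6) with roots −3 and 2.
Eigenvectors give P = [[7, −3], [−2, 1]] with P⁻¹ = [[1, 3], [2, 7]], and C = P·diag(−3, 2)·P⁻¹.
Then C⁷ = P·diag(−2187, 128)·P⁻¹ = [[−15309, −384], [4374, 128]] · [[1, 3], [2, 7]] = [[−16077, −48615], [4630, 14018]].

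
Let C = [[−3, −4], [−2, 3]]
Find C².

[[17, 0], [0, 17]]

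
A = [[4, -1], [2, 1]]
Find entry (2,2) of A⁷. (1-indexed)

tr A = 5 and det A = 6, so the characteristic polynomial is λ² − (5)λ + (6) with roots 2 and 3.
Eigenvectors give P = [[-1, 1], [-2, 1]] with P⁻¹ = [[1, -1], [2, -1]], and A = P·diag(2, 3)·P⁻¹.
Then A⁷ = P·diag(128, 2187)·P⁻¹ = [[-128, 2187], [-256, 2187]] · [[1, -1], [2, -1]] = [[4246, -2059], [4118, -1931]].

-1931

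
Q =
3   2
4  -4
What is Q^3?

Q^2 = [[17, -2], [-4, 24]]
Q^3 = [[43, 42], [84, -104]]

[[43, 42], [84, -104]]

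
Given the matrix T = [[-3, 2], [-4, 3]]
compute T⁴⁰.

[[1, 0], [0, 1]]

T² = I (check: tr T = 0 and det T = -1), so T⁴⁰ = I since 40 is even.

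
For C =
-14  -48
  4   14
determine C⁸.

tr C = 0 and det C = -4, so the characteristic polynomial is λ² − (0)λ + (-4) with roots -2 and 2.
Eigenvectors give P = [[4, -3], [-1, 1]] with P⁻¹ = [[1, 3], [1, 4]], and C = P·diag(-2, 2)·P⁻¹.
Then C⁸ = P·diag(256, 256)·P⁻¹ = [[1024, -768], [-256, 256]] · [[1, 3], [1, 4]] = [[256, 0], [0, 256]].

[[256, 0], [0, 256]]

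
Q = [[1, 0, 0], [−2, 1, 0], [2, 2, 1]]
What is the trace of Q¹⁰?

Q = I + N where N = [[0, 0, 0], [−2, 0, 0], [2, 2, 0]] is strictly lower-triangular, so N³ = 0.
(I + N)¹⁰ = I + 10·N + 45·N² = [[1, 0, 0], [−20, 1, 0], [−160, 20, 1]].

3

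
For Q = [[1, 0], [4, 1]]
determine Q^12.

[[1, 0], [48, 1]]

Q = I + N where N = [[0, 0], [4, 0]] is strictly lower-triangular, so N^2 = 0.
(I + N)^12 = I + 12·N = [[1, 0], [48, 1]].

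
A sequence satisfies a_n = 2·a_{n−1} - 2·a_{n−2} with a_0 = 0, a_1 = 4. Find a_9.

64

With companion matrix A = [[2, -2], [1, 0]], [a_n, a_{n−1}]ᵀ = A·[a_{n−1}, a_{n−2}]ᵀ, so [a_9, a_8]ᵀ = A⁸·[a_1, a_0]ᵀ.
A⁸ = [[16, 0], [0, 16]], giving [a_9, a_8]ᵀ = [[64], [0]].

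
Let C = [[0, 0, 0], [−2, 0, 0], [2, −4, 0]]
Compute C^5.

[[0, 0, 0], [0, 0, 0], [0, 0, 0]]

C is strictly triangular, hence nilpotent: C^3 = 0, so C^5 = 0.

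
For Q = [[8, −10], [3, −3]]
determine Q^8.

tr Q = 5 and det Q = 6, so the characteristic polynomial is λ² − (5)λ + (6) with roots 2 and 3.
Eigenvectors give P = [[−5, −2], [−3, −1]] with P⁻¹ = [[1, −2], [−3, 5]], and Q = P·diag(2, 3)·P⁻¹.
Then Q^8 = P·diag(256, 6561)·P⁻¹ = [[−1280, −13122], [−768, −6561]] · [[1, −2], [−3, 5]] = [[38086, −63050], [18915, −31269]].

[[38086, −63050], [18915, −31269]]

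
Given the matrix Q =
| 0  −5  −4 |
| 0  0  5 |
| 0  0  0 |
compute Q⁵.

[[0, 0, 0], [0, 0, 0], [0, 0, 0]]

Q is strictly triangular, hence nilpotent: Q³ = 0, so Q⁵ = 0.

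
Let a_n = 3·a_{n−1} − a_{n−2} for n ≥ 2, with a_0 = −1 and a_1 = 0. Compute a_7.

With companion matrix A = [[3, −1], [1, 0]], [a_n, a_{n−1}]ᵀ = A·[a_{n−1}, a_{n−2}]ᵀ, so [a_7, a_6]ᵀ = A⁶·[a_1, a_0]ᵀ.
A⁶ = [[377, −144], [144, −55]], giving [a_7, a_6]ᵀ = [[144], [55]].

144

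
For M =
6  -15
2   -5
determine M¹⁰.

[[6, -15], [2, -5]]

M² = M (a projection; rank 1, trace 1), so M¹⁰ = M.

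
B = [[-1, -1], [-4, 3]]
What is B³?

[[3, -11], [-44, 47]]

B² = [[5, -2], [-8, 13]]
B³ = [[3, -11], [-44, 47]]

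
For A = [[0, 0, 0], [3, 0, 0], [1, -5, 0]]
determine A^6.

[[0, 0, 0], [0, 0, 0], [0, 0, 0]]

A is strictly triangular, hence nilpotent: A^3 = 0, so A^6 = 0.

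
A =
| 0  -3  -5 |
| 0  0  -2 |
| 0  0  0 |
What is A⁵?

[[0, 0, 0], [0, 0, 0], [0, 0, 0]]

A is strictly triangular, hence nilpotent: A³ = 0, so A⁵ = 0.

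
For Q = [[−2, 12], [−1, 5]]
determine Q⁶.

[[−188, 756], [−63, 253]]

tr Q = 3 and det Q = 2, so the characteristic polynomial is λ² − (3)λ + (2) with roots 1 and 2.
Eigenvectors give P = [[4, 3], [1, 1]] with P⁻¹ = [[1, −3], [−1, 4]], and Q = P·diag(1, 2)·P⁻¹.
Then Q⁶ = P·diag(1, 64)·P⁻¹ = [[4, 192], [1, 64]] · [[1, −3], [−1, 4]] = [[−188, 756], [−63, 253]].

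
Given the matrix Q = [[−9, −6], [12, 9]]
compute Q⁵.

tr Q = 0 and det Q = −9, so the characteristic polynomial is λ² − (0)λ + (−9) with roots −3 and 3.
Eigenvectors give P = [[−1, −1], [1, 2]] with P⁻¹ = [[−2, −1], [1, 1]], and Q = P·diag(−3, 3)·P⁻¹.
Then Q⁵ = P·diag(−243, 243)·P⁻¹ = [[243, −243], [−243, 486]] · [[−2, −1], [1, 1]] = [[−729, −486], [972, 729]].

[[−729, −486], [972, 729]]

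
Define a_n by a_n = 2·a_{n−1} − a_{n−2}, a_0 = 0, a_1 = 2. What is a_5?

10

With companion matrix M = [[2, −1], [1, 0]], [a_n, a_{n−1}]ᵀ = M·[a_{n−1}, a_{n−2}]ᵀ, so [a_5, a_4]ᵀ = M⁴·[a_1, a_0]ᵀ.
M⁴ = [[5, −4], [4, −3]], giving [a_5, a_4]ᵀ = [[10], [8]].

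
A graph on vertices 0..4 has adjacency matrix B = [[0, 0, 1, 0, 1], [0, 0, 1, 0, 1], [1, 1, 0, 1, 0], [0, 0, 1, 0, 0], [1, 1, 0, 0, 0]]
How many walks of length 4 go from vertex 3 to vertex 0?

5

The number of length-4 walks from vertex 3 to vertex 0 is entry (3,0) of B⁴, where B is the adjacency matrix.
B² = [[2, 2, 0, 1, 0], [2, 2, 0, 1, 0], [0, 0, 3, 0, 2], [1, 1, 0, 1, 0], [0, 0, 2, 0, 2]]
B³ = [[0, 0, 5, 0, 4], [0, 0, 5, 0, 4], [5, 5, 0, 3, 0], [0, 0, 3, 0, 2], [4, 4, 0, 2, 0]]
B⁴ = [[9, 9, 0, 5, 0], [9, 9, 0, 5, 0], [0, 0, 13, 0, 10], [5, 5, 0, 3, 0], [0, 0, 10, 0, 8]]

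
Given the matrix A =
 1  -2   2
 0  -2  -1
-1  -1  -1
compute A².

[[-1, 0, 2], [1, 5, 3], [0, 5, 0]]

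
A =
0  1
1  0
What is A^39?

[[0, 1], [1, 0]]

A² = I (check: tr A = 0 and det A = -1), so A^39 = A since 39 is odd.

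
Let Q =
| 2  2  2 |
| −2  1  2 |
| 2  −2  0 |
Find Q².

[[4, 2, 8], [−2, −7, −2], [8, 2, 0]]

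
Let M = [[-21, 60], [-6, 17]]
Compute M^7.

tr M = -4 and det M = 3, so the characteristic polynomial is λ² − (-4)λ + (3) with roots -1 and -3.
Eigenvectors give P = [[-3, 10], [-1, 3]] with P⁻¹ = [[3, -10], [1, -3]], and M = P·diag(-1, -3)·P⁻¹.
Then M^7 = P·diag(-1, -2187)·P⁻¹ = [[3, -21870], [1, -6561]] · [[3, -10], [1, -3]] = [[-21861, 65580], [-6558, 19673]].

[[-21861, 65580], [-6558, 19673]]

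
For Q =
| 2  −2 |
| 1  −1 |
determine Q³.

[[2, −2], [1, −1]]

Q² = Q (a projection; rank 1, trace 1), so Q³ = Q.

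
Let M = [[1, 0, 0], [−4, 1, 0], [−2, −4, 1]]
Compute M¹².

[[1, 0, 0], [−48, 1, 0], [1032, −48, 1]]

M = I + N where N = [[0, 0, 0], [−4, 0, 0], [−2, −4, 0]] is strictly lower-triangular, so N³ = 0.
(I + N)¹² = I + 12·N + 66·N² = [[1, 0, 0], [−48, 1, 0], [1032, −48, 1]].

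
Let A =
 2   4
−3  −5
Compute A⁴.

[[−44, −60], [45, 61]]

tr A = −3 and det A = 2, so the characteristic polynomial is λ² − (−3)λ + (2) with roots −1 and −2.
Eigenvectors give P = [[4, −1], [−3, 1]] with P⁻¹ = [[1, 1], [3, 4]], and A = P·diag(−1, −2)·P⁻¹.
Then A⁴ = P·diag(1, 16)·P⁻¹ = [[4, −16], [−3, 16]] · [[1, 1], [3, 4]] = [[−44, −60], [45, 61]].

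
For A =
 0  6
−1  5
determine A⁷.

tr A = 5 and det A = 6, so the characteristic polynomial is λ² − (5)λ + (6) with roots 3 and 2.
Eigenvectors give P = [[2, −3], [1, −1]] with P⁻¹ = [[−1, 3], [−1, 2]], and A = P·diag(3, 2)·P⁻¹.
Then A⁷ = P·diag(2187, 128)·P⁻¹ = [[4374, −384], [2187, −128]] · [[−1, 3], [−1, 2]] = [[−3990, 12354], [−2059, 6305]].

[[−3990, 12354], [−2059, 6305]]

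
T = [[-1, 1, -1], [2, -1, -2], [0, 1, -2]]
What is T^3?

[[-9, 7, 1], [6, -1, -6], [-8, 7, 0]]

T^2 = [[3, -3, 1], [-4, 1, 4], [2, -3, 2]]
T^3 = [[-9, 7, 1], [6, -1, -6], [-8, 7, 0]]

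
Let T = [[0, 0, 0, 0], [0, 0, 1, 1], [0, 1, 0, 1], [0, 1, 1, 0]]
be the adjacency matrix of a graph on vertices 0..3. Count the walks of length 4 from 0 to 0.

The number of length-4 walks from vertex 0 to vertex 0 is entry (0,0) of T^4, where T is the adjacency matrix.
T^2 = [[0, 0, 0, 0], [0, 2, 1, 1], [0, 1, 2, 1], [0, 1, 1, 2]]
T^3 = [[0, 0, 0, 0], [0, 2, 3, 3], [0, 3, 2, 3], [0, 3, 3, 2]]
T^4 = [[0, 0, 0, 0], [0, 6, 5, 5], [0, 5, 6, 5], [0, 5, 5, 6]]

0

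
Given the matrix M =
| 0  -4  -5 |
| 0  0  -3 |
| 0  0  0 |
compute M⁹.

[[0, 0, 0], [0, 0, 0], [0, 0, 0]]

M is strictly triangular, hence nilpotent: M³ = 0, so M⁹ = 0.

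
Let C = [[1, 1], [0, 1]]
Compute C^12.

C = I + N where N = [[0, 1], [0, 0]] is strictly upper-triangular, so N^2 = 0.
(I + N)^12 = I + 12·N = [[1, 12], [0, 1]].

[[1, 12], [0, 1]]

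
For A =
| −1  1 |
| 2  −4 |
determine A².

[[3, −5], [−10, 18]]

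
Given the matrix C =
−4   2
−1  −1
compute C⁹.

[[−38854, 38342], [−19171, 18659]]

tr C = −5 and det C = 6, so the characteristic polynomial is λ² − (−5)λ + (6) with roots −3 and −2.
Eigenvectors give P = [[2, 1], [1, 1]] with P⁻¹ = [[1, −1], [−1, 2]], and C = P·diag(−3, −2)·P⁻¹.
Then C⁹ = P·diag(−19683, −512)·P⁻¹ = [[−39366, −512], [−19683, −512]] · [[1, −1], [−1, 2]] = [[−38854, 38342], [−19171, 18659]].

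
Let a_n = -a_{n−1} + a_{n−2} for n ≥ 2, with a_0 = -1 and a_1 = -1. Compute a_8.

8

With companion matrix C = [[-1, 1], [1, 0]], [a_n, a_{n−1}]ᵀ = C·[a_{n−1}, a_{n−2}]ᵀ, so [a_8, a_7]ᵀ = C⁷·[a_1, a_0]ᵀ.
C⁷ = [[-21, 13], [13, -8]], giving [a_8, a_7]ᵀ = [[8], [-5]].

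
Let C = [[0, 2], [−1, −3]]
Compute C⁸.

tr C = −3 and det C = 2, so the characteristic polynomial is λ² − (−3)λ + (2) with roots −2 and −1.
Eigenvectors give P = [[−1, 2], [1, −1]] with P⁻¹ = [[1, 2], [1, 1]], and C = P·diag(−2, −1)·P⁻¹.
Then C⁸ = P·diag(256, 1)·P⁻¹ = [[−256, 2], [256, −1]] · [[1, 2], [1, 1]] = [[−254, −510], [255, 511]].

[[−254, −510], [255, 511]]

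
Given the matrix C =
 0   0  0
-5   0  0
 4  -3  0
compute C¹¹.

[[0, 0, 0], [0, 0, 0], [0, 0, 0]]

C is strictly triangular, hence nilpotent: C³ = 0, so C¹¹ = 0.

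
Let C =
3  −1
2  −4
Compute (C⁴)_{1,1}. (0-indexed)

C² = [[7, 1], [−2, 14]]
C³ = [[23, −11], [22, −54]]
C⁴ = [[47, 21], [−42, 194]]

194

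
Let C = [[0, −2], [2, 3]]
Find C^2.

[[−4, −6], [6, 5]]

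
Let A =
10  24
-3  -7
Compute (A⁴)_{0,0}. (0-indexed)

136

tr A = 3 and det A = 2, so the characteristic polynomial is λ² − (3)λ + (2) with roots 1 and 2.
Eigenvectors give P = [[-8, -3], [3, 1]] with P⁻¹ = [[1, 3], [-3, -8]], and A = P·diag(1, 2)·P⁻¹.
Then A⁴ = P·diag(1, 16)·P⁻¹ = [[-8, -48], [3, 16]] · [[1, 3], [-3, -8]] = [[136, 360], [-45, -119]].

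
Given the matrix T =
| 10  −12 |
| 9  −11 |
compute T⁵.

[[100, −132], [99, −131]]

tr T = −1 and det T = −2, so the characteristic polynomial is λ² − (−1)λ + (−2) with roots 1 and −2.
Eigenvectors give P = [[−4, −1], [−3, −1]] with P⁻¹ = [[−1, 1], [3, −4]], and T = P·diag(1, −2)·P⁻¹.
Then T⁵ = P·diag(1, −32)·P⁻¹ = [[−4, 32], [−3, 32]] · [[−1, 1], [3, −4]] = [[100, −132], [99, −131]].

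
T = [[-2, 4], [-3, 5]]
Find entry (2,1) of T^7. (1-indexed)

tr T = 3 and det T = 2, so the characteristic polynomial is λ² − (3)λ + (2) with roots 1 and 2.
Eigenvectors give P = [[-4, -1], [-3, -1]] with P⁻¹ = [[-1, 1], [3, -4]], and T = P·diag(1, 2)·P⁻¹.
Then T^7 = P·diag(1, 128)·P⁻¹ = [[-4, -128], [-3, -128]] · [[-1, 1], [3, -4]] = [[-380, 508], [-381, 509]].

-381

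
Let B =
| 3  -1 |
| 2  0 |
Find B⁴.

[[31, -15], [30, -14]]

B² = [[7, -3], [6, -2]]
B³ = [[15, -7], [14, -6]]
B⁴ = [[31, -15], [30, -14]]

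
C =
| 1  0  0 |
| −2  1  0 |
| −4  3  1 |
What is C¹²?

C = I + N where N = [[0, 0, 0], [−2, 0, 0], [−4, 3, 0]] is strictly lower-triangular, so N³ = 0.
(I + N)¹² = I + 12·N + 66·N² = [[1, 0, 0], [−24, 1, 0], [−444, 36, 1]].

[[1, 0, 0], [−24, 1, 0], [−444, 36, 1]]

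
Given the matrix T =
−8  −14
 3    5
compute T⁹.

[[−3578, −7154], [1533, 3065]]

tr T = −3 and det T = 2, so the characteristic polynomial is λ² − (−3)λ + (2) with roots −2 and −1.
Eigenvectors give P = [[7, −2], [−3, 1]] with P⁻¹ = [[1, 2], [3, 7]], and T = P·diag(−2, −1)·P⁻¹.
Then T⁹ = P·diag(−512, −1)·P⁻¹ = [[−3584, 2], [1536, −1]] · [[1, 2], [3, 7]] = [[−3578, −7154], [1533, 3065]].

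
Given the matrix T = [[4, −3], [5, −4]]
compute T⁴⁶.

[[1, 0], [0, 1]]

T² = I (check: tr T = 0 and det T = −1), so T⁴⁶ = I since 46 is even.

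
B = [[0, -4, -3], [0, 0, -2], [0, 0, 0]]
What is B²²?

[[0, 0, 0], [0, 0, 0], [0, 0, 0]]

B is strictly triangular, hence nilpotent: B³ = 0, so B²² = 0.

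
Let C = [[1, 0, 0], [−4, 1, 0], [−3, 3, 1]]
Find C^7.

C = I + N where N = [[0, 0, 0], [−4, 0, 0], [−3, 3, 0]] is strictly lower-triangular, so N^3 = 0.
(I + N)^7 = I + 7·N + 21·N^2 = [[1, 0, 0], [−28, 1, 0], [−273, 21, 1]].

[[1, 0, 0], [−28, 1, 0], [−273, 21, 1]]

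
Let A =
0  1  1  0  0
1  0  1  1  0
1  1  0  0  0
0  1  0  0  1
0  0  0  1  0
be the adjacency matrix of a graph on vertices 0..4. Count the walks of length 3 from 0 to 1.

4

The number of length-3 walks from vertex 0 to vertex 1 is entry (0,1) of A³, where A is the adjacency matrix.
A² = [[2, 1, 1, 1, 0], [1, 3, 1, 0, 1], [1, 1, 2, 1, 0], [1, 0, 1, 2, 0], [0, 1, 0, 0, 1]]
A³ = [[2, 4, 3, 1, 1], [4, 2, 4, 4, 0], [3, 4, 2, 1, 1], [1, 4, 1, 0, 2], [1, 0, 1, 2, 0]]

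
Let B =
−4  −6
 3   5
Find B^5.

tr B = 1 and det B = −2, so the characteristic polynomial is λ² − (1)λ + (−2) with roots 2 and −1.
Eigenvectors give P = [[−1, 2], [1, −1]] with P⁻¹ = [[1, 2], [1, 1]], and B = P·diag(2, −1)·P⁻¹.
Then B^5 = P·diag(32, −1)·P⁻¹ = [[−32, −2], [32, 1]] · [[1, 2], [1, 1]] = [[−34, −66], [33, 65]].

[[−34, −66], [33, 65]]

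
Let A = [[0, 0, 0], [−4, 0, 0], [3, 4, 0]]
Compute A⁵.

[[0, 0, 0], [0, 0, 0], [0, 0, 0]]

A is strictly triangular, hence nilpotent: A³ = 0, so A⁵ = 0.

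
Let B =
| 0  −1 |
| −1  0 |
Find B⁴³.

B² = I (check: tr B = 0 and det B = −1), so B⁴³ = B since 43 is odd.

[[0, −1], [−1, 0]]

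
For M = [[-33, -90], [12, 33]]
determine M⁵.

[[-2673, -7290], [972, 2673]]

tr M = 0 and det M = -9, so the characteristic polynomial is λ² − (0)λ + (-9) with roots 3 and -3.
Eigenvectors give P = [[5, 3], [-2, -1]] with P⁻¹ = [[-1, -3], [2, 5]], and M = P·diag(3, -3)·P⁻¹.
Then M⁵ = P·diag(243, -243)·P⁻¹ = [[1215, -729], [-486, 243]] · [[-1, -3], [2, 5]] = [[-2673, -7290], [972, 2673]].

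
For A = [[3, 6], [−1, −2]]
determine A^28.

[[3, 6], [−1, −2]]

A² = A (a projection; rank 1, trace 1), so A^28 = A.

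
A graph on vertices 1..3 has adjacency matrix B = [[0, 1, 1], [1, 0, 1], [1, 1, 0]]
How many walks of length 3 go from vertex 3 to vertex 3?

2

The number of length-3 walks from vertex 3 to vertex 3 is entry (3,3) of B³, where B is the adjacency matrix.
B² = [[2, 1, 1], [1, 2, 1], [1, 1, 2]]
B³ = [[2, 3, 3], [3, 2, 3], [3, 3, 2]]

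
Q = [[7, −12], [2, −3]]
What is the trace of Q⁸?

tr Q = 4 and det Q = 3, so the characteristic polynomial is λ² − (4)λ + (3) with roots 1 and 3.
Eigenvectors give P = [[−2, 3], [−1, 1]] with P⁻¹ = [[1, −3], [1, −2]], and Q = P·diag(1, 3)·P⁻¹.
Then Q⁸ = P·diag(1, 6561)·P⁻¹ = [[−2, 19683], [−1, 6561]] · [[1, −3], [1, −2]] = [[19681, −39360], [6560, −13119]].

6562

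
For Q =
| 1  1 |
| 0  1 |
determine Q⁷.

[[1, 7], [0, 1]]

Q = I + N where N = [[0, 1], [0, 0]] is strictly upper-triangular, so N² = 0.
(I + N)⁷ = I + 7·N = [[1, 7], [0, 1]].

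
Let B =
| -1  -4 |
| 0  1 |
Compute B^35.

[[-1, -4], [0, 1]]

B² = I (check: tr B = 0 and det B = -1), so B^35 = B since 35 is odd.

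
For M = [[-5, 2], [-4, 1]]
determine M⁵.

tr M = -4 and det M = 3, so the characteristic polynomial is λ² − (-4)λ + (3) with roots -1 and -3.
Eigenvectors give P = [[1, -1], [2, -1]] with P⁻¹ = [[-1, 1], [-2, 1]], and M = P·diag(-1, -3)·P⁻¹.
Then M⁵ = P·diag(-1, -243)·P⁻¹ = [[-1, 243], [-2, 243]] · [[-1, 1], [-2, 1]] = [[-485, 242], [-484, 241]].

[[-485, 242], [-484, 241]]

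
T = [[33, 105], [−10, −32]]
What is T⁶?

tr T = 1 and det T = −6, so the characteristic polynomial is λ² − (1)λ + (−6) with roots 3 and −2.
Eigenvectors give P = [[7, −3], [−2, 1]] with P⁻¹ = [[1, 3], [2, 7]], and T = P·diag(3, −2)·P⁻¹.
Then T⁶ = P·diag(729, 64)·P⁻¹ = [[5103, −192], [−1458, 64]] · [[1, 3], [2, 7]] = [[4719, 13965], [−1330, −3926]].

[[4719, 13965], [−1330, −3926]]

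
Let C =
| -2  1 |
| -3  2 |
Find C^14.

[[1, 0], [0, 1]]

C² = I (check: tr C = 0 and det C = -1), so C^14 = I since 14 is even.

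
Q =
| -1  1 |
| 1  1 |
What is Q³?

[[-2, 2], [2, 2]]

Q² = [[2, 0], [0, 2]]
Q³ = [[-2, 2], [2, 2]]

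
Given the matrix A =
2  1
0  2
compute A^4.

A^2 = [[4, 4], [0, 4]]
A^3 = [[8, 12], [0, 8]]
A^4 = [[16, 32], [0, 16]]

[[16, 32], [0, 16]]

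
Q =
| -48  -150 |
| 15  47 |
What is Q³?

tr Q = -1 and det Q = -6, so the characteristic polynomial is λ² − (-1)λ + (-6) with roots -3 and 2.
Eigenvectors give P = [[-10, 3], [3, -1]] with P⁻¹ = [[-1, -3], [-3, -10]], and Q = P·diag(-3, 2)·P⁻¹.
Then Q³ = P·diag(-27, 8)·P⁻¹ = [[270, 24], [-81, -8]] · [[-1, -3], [-3, -10]] = [[-342, -1050], [105, 323]].

[[-342, -1050], [105, 323]]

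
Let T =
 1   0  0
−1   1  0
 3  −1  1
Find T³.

T = I + N where N = [[0, 0, 0], [−1, 0, 0], [3, −1, 0]] is strictly lower-triangular, so N³ = 0.
(I + N)³ = I + 3·N + 3·N² = [[1, 0, 0], [−3, 1, 0], [12, −3, 1]].

[[1, 0, 0], [−3, 1, 0], [12, −3, 1]]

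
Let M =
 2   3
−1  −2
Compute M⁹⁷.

M² = I (check: tr M = 0 and det M = −1), so M⁹⁷ = M since 97 is odd.

[[2, 3], [−1, −2]]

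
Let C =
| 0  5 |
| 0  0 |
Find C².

[[0, 0], [0, 0]]

C is strictly triangular, hence nilpotent: C² = 0, so C² = 0.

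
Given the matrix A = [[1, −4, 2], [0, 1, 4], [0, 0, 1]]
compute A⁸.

[[1, −32, −432], [0, 1, 32], [0, 0, 1]]

A = I + N where N = [[0, −4, 2], [0, 0, 4], [0, 0, 0]] is strictly upper-triangular, so N³ = 0.
(I + N)⁸ = I + 8·N + 28·N² = [[1, −32, −432], [0, 1, 32], [0, 0, 1]].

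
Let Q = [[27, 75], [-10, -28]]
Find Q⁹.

[[101487, 302925], [-40390, -120658]]

tr Q = -1 and det Q = -6, so the characteristic polynomial is λ² − (-1)λ + (-6) with roots -3 and 2.
Eigenvectors give P = [[-5, -3], [2, 1]] with P⁻¹ = [[1, 3], [-2, -5]], and Q = P·diag(-3, 2)·P⁻¹.
Then Q⁹ = P·diag(-19683, 512)·P⁻¹ = [[98415, -1536], [-39366, 512]] · [[1, 3], [-2, -5]] = [[101487, 302925], [-40390, -120658]].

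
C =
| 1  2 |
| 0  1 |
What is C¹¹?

C = I + N where N = [[0, 2], [0, 0]] is strictly upper-triangular, so N² = 0.
(I + N)¹¹ = I + 11·N = [[1, 22], [0, 1]].

[[1, 22], [0, 1]]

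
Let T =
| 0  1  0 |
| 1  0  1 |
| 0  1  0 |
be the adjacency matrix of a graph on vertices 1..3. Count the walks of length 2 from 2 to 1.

The number of length-2 walks from vertex 2 to vertex 1 is entry (2,1) of T², where T is the adjacency matrix.
T² = [[1, 0, 1], [0, 2, 0], [1, 0, 1]]

0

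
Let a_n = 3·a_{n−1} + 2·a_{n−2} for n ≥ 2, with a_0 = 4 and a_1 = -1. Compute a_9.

27869

With companion matrix B = [[3, 2], [1, 0]], [a_n, a_{n−1}]ᵀ = B·[a_{n−1}, a_{n−2}]ᵀ, so [a_9, a_8]ᵀ = B^8·[a_1, a_0]ᵀ.
B^8 = [[22363, 12558], [6279, 3526]], giving [a_9, a_8]ᵀ = [[27869], [7825]].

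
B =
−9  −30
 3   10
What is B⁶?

[[−9, −30], [3, 10]]

B² = B (a projection; rank 1, trace 1), so B⁶ = B.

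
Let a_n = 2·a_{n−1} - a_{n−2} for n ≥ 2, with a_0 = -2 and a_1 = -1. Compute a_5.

3

With companion matrix M = [[2, -1], [1, 0]], [a_n, a_{n−1}]ᵀ = M·[a_{n−1}, a_{n−2}]ᵀ, so [a_5, a_4]ᵀ = M⁴·[a_1, a_0]ᵀ.
M⁴ = [[5, -4], [4, -3]], giving [a_5, a_4]ᵀ = [[3], [2]].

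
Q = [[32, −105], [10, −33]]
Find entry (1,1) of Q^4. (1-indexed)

tr Q = −1 and det Q = −6, so the characteristic polynomial is λ² − (−1)λ + (−6) with roots 2 and −3.
Eigenvectors give P = [[7, −3], [2, −1]] with P⁻¹ = [[1, −3], [2, −7]], and Q = P·diag(2, −3)·P⁻¹.
Then Q^4 = P·diag(16, 81)·P⁻¹ = [[112, −243], [32, −81]] · [[1, −3], [2, −7]] = [[−374, 1365], [−130, 471]].

−374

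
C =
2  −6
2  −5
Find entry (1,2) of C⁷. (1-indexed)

tr C = −3 and det C = 2, so the characteristic polynomial is λ² − (−3)λ + (2) with roots −1 and −2.
Eigenvectors give P = [[−2, 3], [−1, 2]] with P⁻¹ = [[−2, 3], [−1, 2]], and C = P·diag(−1, −2)·P⁻¹.
Then C⁷ = P·diag(−1, −128)·P⁻¹ = [[2, −384], [1, −256]] · [[−2, 3], [−1, 2]] = [[380, −762], [254, −509]].

−762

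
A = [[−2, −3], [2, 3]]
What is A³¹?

[[−2, −3], [2, 3]]

A² = A (a projection; rank 1, trace 1), so A³¹ = A.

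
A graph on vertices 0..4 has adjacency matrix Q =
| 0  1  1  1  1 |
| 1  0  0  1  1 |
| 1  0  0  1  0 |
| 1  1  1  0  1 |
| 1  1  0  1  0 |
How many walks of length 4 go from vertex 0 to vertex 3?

The number of length-4 walks from vertex 0 to vertex 3 is entry (0,3) of Q⁴, where Q is the adjacency matrix.
Q² = [[4, 2, 1, 3, 2], [2, 3, 2, 2, 2], [1, 2, 2, 1, 2], [3, 2, 1, 4, 2], [2, 2, 2, 2, 3]]
Q³ = [[8, 9, 7, 9, 9], [9, 6, 4, 9, 7], [7, 4, 2, 7, 4], [9, 9, 7, 8, 9], [9, 7, 4, 9, 6]]
Q⁴ = [[34, 26, 17, 33, 26], [26, 25, 18, 26, 24], [17, 18, 14, 17, 18], [33, 26, 17, 34, 26], [26, 24, 18, 26, 25]]

33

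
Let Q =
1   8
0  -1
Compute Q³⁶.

[[1, 0], [0, 1]]

Q² = I (check: tr Q = 0 and det Q = -1), so Q³⁶ = I since 36 is even.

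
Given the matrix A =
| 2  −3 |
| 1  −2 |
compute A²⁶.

[[1, 0], [0, 1]]

A² = I (check: tr A = 0 and det A = −1), so A²⁶ = I since 26 is even.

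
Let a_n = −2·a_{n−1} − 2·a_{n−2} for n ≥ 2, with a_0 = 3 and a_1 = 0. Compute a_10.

With companion matrix T = [[−2, −2], [1, 0]], [a_n, a_{n−1}]ᵀ = T·[a_{n−1}, a_{n−2}]ᵀ, so [a_10, a_9]ᵀ = T⁹·[a_1, a_0]ᵀ.
T⁹ = [[−32, −32], [16, 0]], giving [a_10, a_9]ᵀ = [[−96], [0]].

−96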